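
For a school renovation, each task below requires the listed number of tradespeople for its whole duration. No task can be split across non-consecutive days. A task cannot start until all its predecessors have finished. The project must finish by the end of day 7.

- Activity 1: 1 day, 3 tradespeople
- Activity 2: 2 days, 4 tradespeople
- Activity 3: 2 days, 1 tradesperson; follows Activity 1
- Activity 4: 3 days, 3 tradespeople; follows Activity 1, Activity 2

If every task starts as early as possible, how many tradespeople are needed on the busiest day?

7

Early-start schedule: Activity 1@1, Activity 2@1, Activity 3@2, Activity 4@3.
Load per day: day 1: 7, day 2: 5, day 3: 4, day 4: 3, day 5: 3, day 6: 0, day 7: 0.
Peak is 7.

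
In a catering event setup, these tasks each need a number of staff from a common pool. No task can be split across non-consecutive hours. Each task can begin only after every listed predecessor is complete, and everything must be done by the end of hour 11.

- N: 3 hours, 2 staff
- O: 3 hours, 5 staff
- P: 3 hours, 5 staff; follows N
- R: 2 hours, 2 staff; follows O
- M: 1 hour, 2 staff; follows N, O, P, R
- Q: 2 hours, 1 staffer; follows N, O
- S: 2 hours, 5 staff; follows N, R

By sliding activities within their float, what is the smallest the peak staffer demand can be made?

7

Early-start (N@1, O@1, P@4, R@4, M@7, Q@4, S@6) gives peak 10: h1:7  h2:7  h3:7  h4:8  h5:8  h6:10  h7:7  h8:0  h9:0  h10:0  h11:0.
Shift Q→6, S→8.
Schedule N@1, O@1, P@4, R@4, M@7, Q@6, S@8: h1:7  h2:7  h3:7  h4:7  h5:7  h6:6  h7:3  h8:5  h9:5  h10:0  h11:0 — peak 7.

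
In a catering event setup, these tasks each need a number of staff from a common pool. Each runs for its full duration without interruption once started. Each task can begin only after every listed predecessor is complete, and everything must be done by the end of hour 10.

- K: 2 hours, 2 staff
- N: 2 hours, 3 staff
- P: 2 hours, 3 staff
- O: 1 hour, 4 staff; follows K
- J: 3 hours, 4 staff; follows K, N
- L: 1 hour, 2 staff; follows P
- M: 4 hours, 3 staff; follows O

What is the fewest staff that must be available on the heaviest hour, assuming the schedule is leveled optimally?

6

Early-start (K@1, N@1, P@1, O@3, J@3, L@3, M@4) gives peak 10: h1:8  h2:8  h3:10  h4:7  h5:7  h6:3  h7:3  h8:0  h9:0  h10:0.
Shift P→4, J→8, L→6.
Schedule K@1, N@1, P@4, O@3, J@8, L@6, M@4: h1:5  h2:5  h3:4  h4:6  h5:6  h6:5  h7:3  h8:4  h9:4  h10:4 — peak 6.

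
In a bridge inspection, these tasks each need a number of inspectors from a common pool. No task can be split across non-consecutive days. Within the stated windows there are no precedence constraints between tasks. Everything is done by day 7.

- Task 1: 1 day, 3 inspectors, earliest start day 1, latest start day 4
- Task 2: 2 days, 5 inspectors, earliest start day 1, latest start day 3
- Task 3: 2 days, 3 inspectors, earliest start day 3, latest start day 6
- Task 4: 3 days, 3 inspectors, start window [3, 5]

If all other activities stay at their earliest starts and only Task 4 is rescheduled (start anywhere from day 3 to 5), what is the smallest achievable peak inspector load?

8

Task 4@3: d1:8  d2:5  d3:6  d4:6  d5:3  d6:0  d7:0 → peak 8
Task 4@4: d1:8  d2:5  d3:3  d4:6  d5:3  d6:3  d7:0 → peak 8
Task 4@5: d1:8  d2:5  d3:3  d4:3  d5:3  d6:3  d7:3 → peak 8
Best is Task 4@3, peak 8.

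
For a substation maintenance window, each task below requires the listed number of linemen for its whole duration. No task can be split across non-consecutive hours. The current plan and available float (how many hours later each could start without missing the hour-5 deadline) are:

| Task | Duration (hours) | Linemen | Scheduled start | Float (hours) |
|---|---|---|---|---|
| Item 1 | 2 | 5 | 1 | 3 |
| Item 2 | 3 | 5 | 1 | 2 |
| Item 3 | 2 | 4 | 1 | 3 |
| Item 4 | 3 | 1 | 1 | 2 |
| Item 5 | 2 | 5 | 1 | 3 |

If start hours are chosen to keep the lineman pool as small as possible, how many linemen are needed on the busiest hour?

10

Early-start (Item 1@1, Item 2@1, Item 3@1, Item 4@1, Item 5@1) gives peak 20: h1:20  h2:20  h3:6  h4:0  h5:0.
Shift Item 3→3, Item 4→3, Item 5→4.
Schedule Item 1@1, Item 2@1, Item 3@3, Item 4@3, Item 5@4: h1:10  h2:10  h3:10  h4:10  h5:6 — peak 10.
Total lineman-hours = 46 over 5 hours ⇒ peak ≥ ⌈46/5⌉ = 10, so 10 is optimal.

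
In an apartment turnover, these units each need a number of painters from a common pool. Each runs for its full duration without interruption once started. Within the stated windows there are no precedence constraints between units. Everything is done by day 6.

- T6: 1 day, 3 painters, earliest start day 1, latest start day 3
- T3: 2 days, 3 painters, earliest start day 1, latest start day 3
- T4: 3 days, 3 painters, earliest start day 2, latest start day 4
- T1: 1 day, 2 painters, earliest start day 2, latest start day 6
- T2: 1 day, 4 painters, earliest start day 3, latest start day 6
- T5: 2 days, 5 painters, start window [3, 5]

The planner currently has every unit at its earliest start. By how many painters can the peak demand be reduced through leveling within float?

Early-start peak: d1:6  d2:8  d3:12  d4:8  d5:0  d6:0 ⇒ 12.
Leveled (T6@1, T3@1, T4@2, T1@3, T2@4, T5@5): d1:6  d2:6  d3:5  d4:7  d5:5  d6:5 ⇒ 7.
Reduction 12 − 7 = 5.

5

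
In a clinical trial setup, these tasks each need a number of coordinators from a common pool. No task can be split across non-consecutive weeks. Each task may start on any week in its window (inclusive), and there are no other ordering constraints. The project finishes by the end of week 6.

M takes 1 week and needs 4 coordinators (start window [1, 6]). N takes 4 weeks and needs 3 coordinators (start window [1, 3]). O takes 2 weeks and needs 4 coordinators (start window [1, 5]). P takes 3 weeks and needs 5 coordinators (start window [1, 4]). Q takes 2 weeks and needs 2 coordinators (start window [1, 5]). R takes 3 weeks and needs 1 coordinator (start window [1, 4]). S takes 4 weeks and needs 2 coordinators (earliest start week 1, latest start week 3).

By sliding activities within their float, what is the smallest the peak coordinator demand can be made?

10

Early-start (M@1, N@1, O@1, P@1, Q@1, R@1, S@1) gives peak 21: w1:21  w2:17  w3:11  w4:5  w5:0  w6:0.
Shift O→2, P→4, S→3.
Schedule M@1, N@1, O@2, P@4, Q@1, R@1, S@3: w1:10  w2:10  w3:10  w4:10  w5:7  w6:7 — peak 10.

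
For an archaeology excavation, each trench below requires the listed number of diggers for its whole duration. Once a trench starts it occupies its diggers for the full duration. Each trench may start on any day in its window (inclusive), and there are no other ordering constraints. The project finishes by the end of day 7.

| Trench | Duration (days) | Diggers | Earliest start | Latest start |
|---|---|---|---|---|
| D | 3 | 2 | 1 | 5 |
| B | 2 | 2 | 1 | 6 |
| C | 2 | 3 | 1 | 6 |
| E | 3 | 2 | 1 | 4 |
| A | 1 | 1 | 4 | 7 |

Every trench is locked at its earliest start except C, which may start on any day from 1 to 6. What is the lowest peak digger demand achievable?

6

C@1: d1:9  d2:9  d3:4  d4:1  d5:0  d6:0  d7:0 → peak 9
C@2: d1:6  d2:9  d3:7  d4:1  d5:0  d6:0  d7:0 → peak 9
C@3: d1:6  d2:6  d3:7  d4:4  d5:0  d6:0  d7:0 → peak 7
C@4: d1:6  d2:6  d3:4  d4:4  d5:3  d6:0  d7:0 → peak 6
C@5: d1:6  d2:6  d3:4  d4:1  d5:3  d6:3  d7:0 → peak 6
C@6: d1:6  d2:6  d3:4  d4:1  d5:0  d6:3  d7:3 → peak 6
Best is C@4, peak 6.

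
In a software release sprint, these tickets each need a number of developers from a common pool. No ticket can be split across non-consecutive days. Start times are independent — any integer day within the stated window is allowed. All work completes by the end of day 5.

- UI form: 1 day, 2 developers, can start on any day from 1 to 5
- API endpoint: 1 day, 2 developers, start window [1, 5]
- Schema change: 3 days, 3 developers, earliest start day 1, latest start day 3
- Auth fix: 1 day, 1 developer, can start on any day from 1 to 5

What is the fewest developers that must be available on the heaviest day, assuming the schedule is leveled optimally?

3

Early-start (UI form@1, API endpoint@1, Schema change@1, Auth fix@1) gives peak 8: d1:8  d2:3  d3:3  d4:0  d5:0.
Shift API endpoint→2, Schema change→3.
Schedule UI form@1, API endpoint@2, Schema change@3, Auth fix@1: d1:3  d2:2  d3:3  d4:3  d5:3 — peak 3.
Total developer-days = 14 over 5 days ⇒ peak ≥ ⌈14/5⌉ = 3, so 3 is optimal.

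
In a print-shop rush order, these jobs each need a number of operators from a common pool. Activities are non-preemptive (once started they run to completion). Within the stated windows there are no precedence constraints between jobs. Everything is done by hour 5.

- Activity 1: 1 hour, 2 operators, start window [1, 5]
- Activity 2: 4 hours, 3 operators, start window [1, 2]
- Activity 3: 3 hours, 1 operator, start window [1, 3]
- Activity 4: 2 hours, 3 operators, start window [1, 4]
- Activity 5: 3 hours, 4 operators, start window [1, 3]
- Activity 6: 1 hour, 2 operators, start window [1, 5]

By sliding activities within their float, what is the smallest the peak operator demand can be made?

8

Early-start (Activity 1@1, Activity 2@1, Activity 3@1, Activity 4@1, Activity 5@1, Activity 6@1) gives peak 15: h1:15  h2:11  h3:8  h4:3  h5:0.
Shift Activity 3→2, Activity 5→3, Activity 6→5.
Schedule Activity 1@1, Activity 2@1, Activity 3@2, Activity 4@1, Activity 5@3, Activity 6@5: h1:8  h2:7  h3:8  h4:8  h5:6 — peak 8.
Total operator-hours = 37 over 5 hours ⇒ peak ≥ ⌈37/5⌉ = 8, so 8 is optimal.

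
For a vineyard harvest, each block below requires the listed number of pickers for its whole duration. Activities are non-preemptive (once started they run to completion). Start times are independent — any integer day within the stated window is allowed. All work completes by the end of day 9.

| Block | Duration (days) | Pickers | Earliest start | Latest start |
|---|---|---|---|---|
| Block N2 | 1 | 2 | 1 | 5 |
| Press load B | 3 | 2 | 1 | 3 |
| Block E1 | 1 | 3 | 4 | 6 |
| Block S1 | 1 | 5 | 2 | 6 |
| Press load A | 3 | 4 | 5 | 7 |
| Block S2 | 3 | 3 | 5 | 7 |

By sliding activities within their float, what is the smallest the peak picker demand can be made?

Schedule Block N2@1, Press load B@1, Block E1@4, Block S1@2, Press load A@5, Block S2@5: d1:4  d2:7  d3:2  d4:3  d5:7  d6:7  d7:7  d8:0  d9:0 — peak 7.

7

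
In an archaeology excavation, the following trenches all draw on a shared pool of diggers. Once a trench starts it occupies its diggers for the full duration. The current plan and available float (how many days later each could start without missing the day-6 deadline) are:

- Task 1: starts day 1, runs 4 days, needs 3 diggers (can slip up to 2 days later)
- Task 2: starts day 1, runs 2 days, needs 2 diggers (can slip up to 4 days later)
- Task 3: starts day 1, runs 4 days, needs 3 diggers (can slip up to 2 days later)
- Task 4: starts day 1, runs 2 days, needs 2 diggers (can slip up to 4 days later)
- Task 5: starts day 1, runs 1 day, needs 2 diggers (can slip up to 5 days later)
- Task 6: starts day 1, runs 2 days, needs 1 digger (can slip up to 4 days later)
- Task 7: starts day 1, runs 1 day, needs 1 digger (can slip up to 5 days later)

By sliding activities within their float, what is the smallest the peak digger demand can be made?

7

Early-start (Task 1@1, Task 2@1, Task 3@1, Task 4@1, Task 5@1, Task 6@1, Task 7@1) gives peak 14: d1:14  d2:11  d3:6  d4:6  d5:0  d6:0.
Shift Task 3→3, Task 5→5, Task 6→3, Task 7→5.
Schedule Task 1@1, Task 2@1, Task 3@3, Task 4@1, Task 5@5, Task 6@3, Task 7@5: d1:7  d2:7  d3:7  d4:7  d5:6  d6:3 — peak 7.
Total digger-days = 37 over 6 days ⇒ peak ≥ ⌈37/6⌉ = 7, so 7 is optimal.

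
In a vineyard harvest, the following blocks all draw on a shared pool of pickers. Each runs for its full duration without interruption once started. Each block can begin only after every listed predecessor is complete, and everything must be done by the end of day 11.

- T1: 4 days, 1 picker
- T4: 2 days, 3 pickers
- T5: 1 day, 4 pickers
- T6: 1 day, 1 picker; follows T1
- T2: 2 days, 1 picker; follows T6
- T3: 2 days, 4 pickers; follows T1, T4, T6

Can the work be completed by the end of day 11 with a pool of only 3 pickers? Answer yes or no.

The minimum achievable peak is 4; 3 < 4, so no feasible schedule stays within the cap.

no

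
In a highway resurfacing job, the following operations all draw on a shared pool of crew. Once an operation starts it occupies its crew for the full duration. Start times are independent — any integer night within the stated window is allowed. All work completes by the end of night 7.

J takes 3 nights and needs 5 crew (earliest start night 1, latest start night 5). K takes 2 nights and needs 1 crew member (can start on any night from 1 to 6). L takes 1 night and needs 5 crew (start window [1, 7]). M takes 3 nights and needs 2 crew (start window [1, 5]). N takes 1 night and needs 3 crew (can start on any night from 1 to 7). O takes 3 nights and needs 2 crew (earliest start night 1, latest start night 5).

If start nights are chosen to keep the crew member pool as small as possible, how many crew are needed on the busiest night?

7

Early-start (J@1, K@1, L@1, M@1, N@1, O@1) gives peak 18: n1:18  n2:10  n3:9  n4:0  n5:0  n6:0  n7:0.
Shift L→4, M→3, N→5, O→5.
Schedule J@1, K@1, L@4, M@3, N@5, O@5: n1:6  n2:6  n3:7  n4:7  n5:7  n6:2  n7:2 — peak 7.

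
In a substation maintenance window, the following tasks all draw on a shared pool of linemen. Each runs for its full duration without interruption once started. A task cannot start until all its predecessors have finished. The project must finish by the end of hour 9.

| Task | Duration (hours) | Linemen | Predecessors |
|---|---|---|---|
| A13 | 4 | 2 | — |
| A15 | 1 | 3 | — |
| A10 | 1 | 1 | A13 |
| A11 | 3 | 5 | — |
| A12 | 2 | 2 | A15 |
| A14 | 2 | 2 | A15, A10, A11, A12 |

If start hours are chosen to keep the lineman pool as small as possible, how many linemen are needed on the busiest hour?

Early-start (A13@1, A15@1, A10@5, A11@1, A12@2, A14@6) gives peak 10: h1:10  h2:9  h3:9  h4:2  h5:1  h6:2  h7:2  h8:0  h9:0.
Shift A11→5, A14→8.
Schedule A13@1, A15@1, A10@5, A11@5, A12@2, A14@8: h1:5  h2:4  h3:4  h4:2  h5:6  h6:5  h7:5  h8:2  h9:2 — peak 6.

6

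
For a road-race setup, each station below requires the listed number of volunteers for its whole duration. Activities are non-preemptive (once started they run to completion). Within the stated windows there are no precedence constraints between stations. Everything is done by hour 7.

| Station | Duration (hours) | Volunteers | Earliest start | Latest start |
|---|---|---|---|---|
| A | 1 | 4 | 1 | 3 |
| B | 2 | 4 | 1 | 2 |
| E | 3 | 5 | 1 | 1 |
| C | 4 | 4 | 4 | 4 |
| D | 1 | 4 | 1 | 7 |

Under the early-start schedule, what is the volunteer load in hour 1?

17

At early start, hour 1 has: A, B, E, D.
Demand: 4 + 4 + 5 + 4 = 17.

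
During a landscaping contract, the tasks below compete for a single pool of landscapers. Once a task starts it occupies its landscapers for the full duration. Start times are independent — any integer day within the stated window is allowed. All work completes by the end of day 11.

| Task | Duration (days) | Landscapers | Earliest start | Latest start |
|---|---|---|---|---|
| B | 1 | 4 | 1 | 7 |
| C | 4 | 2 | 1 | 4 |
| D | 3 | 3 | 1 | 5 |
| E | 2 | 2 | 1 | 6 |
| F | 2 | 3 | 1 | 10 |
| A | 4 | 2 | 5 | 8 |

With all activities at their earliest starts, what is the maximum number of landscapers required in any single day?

14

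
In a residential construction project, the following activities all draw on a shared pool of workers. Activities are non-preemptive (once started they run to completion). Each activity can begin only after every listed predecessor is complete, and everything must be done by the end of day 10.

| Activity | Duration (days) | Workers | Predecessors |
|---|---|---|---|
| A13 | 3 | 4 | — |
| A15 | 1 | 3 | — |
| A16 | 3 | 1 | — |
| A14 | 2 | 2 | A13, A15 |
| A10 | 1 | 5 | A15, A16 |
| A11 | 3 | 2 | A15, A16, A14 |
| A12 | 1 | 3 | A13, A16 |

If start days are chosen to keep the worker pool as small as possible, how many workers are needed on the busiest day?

Early-start (A13@1, A15@1, A16@1, A14@4, A10@4, A11@6, A12@4) gives peak 10: d1:8  d2:5  d3:5  d4:10  d5:2  d6:2  d7:2  d8:2  d9:0  d10:0.
Shift A15→4, A14→5, A10→7, A11→8, A12→5.
Schedule A13@1, A15@4, A16@1, A14@5, A10@7, A11@8, A12@5: d1:5  d2:5  d3:5  d4:3  d5:5  d6:2  d7:5  d8:2  d9:2  d10:2 — peak 5.

5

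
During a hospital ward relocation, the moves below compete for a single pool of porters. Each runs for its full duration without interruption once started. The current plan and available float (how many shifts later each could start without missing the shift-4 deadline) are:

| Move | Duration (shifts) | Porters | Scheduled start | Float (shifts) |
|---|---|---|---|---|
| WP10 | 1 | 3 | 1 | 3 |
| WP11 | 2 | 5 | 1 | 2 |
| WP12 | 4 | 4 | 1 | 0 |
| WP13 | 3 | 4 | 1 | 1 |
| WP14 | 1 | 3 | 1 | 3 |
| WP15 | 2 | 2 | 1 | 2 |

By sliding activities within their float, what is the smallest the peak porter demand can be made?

13

Early-start (WP10@1, WP11@1, WP12@1, WP13@1, WP14@1, WP15@1) gives peak 21: s1:21  s2:15  s3:8  s4:4.
Shift WP13→2, WP14→3, WP15→3.
Schedule WP10@1, WP11@1, WP12@1, WP13@2, WP14@3, WP15@3: s1:12  s2:13  s3:13  s4:10 — peak 13.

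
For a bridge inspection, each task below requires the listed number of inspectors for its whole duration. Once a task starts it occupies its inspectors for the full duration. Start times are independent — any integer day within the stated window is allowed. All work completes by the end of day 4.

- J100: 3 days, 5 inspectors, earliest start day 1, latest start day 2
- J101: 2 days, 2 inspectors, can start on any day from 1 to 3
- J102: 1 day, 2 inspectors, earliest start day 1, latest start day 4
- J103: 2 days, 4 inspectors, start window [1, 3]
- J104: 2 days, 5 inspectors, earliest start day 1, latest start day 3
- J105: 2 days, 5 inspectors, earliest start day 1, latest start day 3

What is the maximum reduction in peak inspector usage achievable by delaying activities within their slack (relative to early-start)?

Early-start peak: d1:23  d2:21  d3:5  d4:0 ⇒ 23.
Leveled (J100@1, J101@1, J102@1, J103@3, J104@1, J105@3): d1:14  d2:12  d3:14  d4:9 ⇒ 14.
Reduction 23 − 14 = 9.

9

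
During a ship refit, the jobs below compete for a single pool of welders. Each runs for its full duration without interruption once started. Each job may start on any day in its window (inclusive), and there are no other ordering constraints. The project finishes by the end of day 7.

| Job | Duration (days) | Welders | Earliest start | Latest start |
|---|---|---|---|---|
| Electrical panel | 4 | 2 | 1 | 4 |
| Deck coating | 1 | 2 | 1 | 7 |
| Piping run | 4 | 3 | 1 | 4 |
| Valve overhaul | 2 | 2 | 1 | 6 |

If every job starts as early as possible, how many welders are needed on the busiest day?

Early-start schedule: Electrical panel@1, Deck coating@1, Piping run@1, Valve overhaul@1.
Load per day: day 1: 9, day 2: 7, day 3: 5, day 4: 5, day 5: 0, day 6: 0, day 7: 0.
Peak is 9.

9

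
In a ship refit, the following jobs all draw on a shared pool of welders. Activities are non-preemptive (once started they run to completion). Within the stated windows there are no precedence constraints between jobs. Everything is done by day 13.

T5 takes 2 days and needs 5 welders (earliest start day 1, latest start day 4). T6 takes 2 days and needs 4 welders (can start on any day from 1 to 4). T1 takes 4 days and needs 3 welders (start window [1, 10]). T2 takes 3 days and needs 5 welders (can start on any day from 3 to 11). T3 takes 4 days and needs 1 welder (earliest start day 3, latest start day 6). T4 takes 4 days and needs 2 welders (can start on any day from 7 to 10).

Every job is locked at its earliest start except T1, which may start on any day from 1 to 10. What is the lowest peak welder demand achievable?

T1@1: d1:12  d2:12  d3:9  d4:9  d5:6  d6:1  d7:2  d8:2  d9:2  d10:2  d11:0  d12:0  d13:0 → peak 12
T1@2: d1:9  d2:12  d3:9  d4:9  d5:9  d6:1  d7:2  d8:2  d9:2  d10:2  d11:0  d12:0  d13:0 → peak 12
T1@3: d1:9  d2:9  d3:9  d4:9  d5:9  d6:4  d7:2  d8:2  d9:2  d10:2  d11:0  d12:0  d13:0 → peak 9
T1@4: d1:9  d2:9  d3:6  d4:9  d5:9  d6:4  d7:5  d8:2  d9:2  d10:2  d11:0  d12:0  d13:0 → peak 9
T1@5: d1:9  d2:9  d3:6  d4:6  d5:9  d6:4  d7:5  d8:5  d9:2  d10:2  d11:0  d12:0  d13:0 → peak 9
T1@6: d1:9  d2:9  d3:6  d4:6  d5:6  d6:4  d7:5  d8:5  d9:5  d10:2  d11:0  d12:0  d13:0 → peak 9
T1@7: d1:9  d2:9  d3:6  d4:6  d5:6  d6:1  d7:5  d8:5  d9:5  d10:5  d11:0  d12:0  d13:0 → peak 9
T1@8: d1:9  d2:9  d3:6  d4:6  d5:6  d6:1  d7:2  d8:5  d9:5  d10:5  d11:3  d12:0  d13:0 → peak 9
T1@9: d1:9  d2:9  d3:6  d4:6  d5:6  d6:1  d7:2  d8:2  d9:5  d10:5  d11:3  d12:3  d13:0 → peak 9
T1@10: d1:9  d2:9  d3:6  d4:6  d5:6  d6:1  d7:2  d8:2  d9:2  d10:5  d11:3  d12:3  d13:3 → peak 9
Best is T1@3, peak 9.

9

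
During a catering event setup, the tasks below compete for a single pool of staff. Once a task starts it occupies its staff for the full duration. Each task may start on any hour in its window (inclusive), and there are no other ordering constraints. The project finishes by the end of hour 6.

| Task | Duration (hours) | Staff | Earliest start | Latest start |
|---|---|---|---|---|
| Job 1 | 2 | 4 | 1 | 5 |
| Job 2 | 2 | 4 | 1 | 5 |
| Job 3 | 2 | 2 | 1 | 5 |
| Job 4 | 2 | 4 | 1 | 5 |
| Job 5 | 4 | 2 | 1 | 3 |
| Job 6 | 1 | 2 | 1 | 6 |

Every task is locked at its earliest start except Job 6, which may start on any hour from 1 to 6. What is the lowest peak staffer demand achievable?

16

Job 6@1: h1:18  h2:16  h3:2  h4:2  h5:0  h6:0 → peak 18
Job 6@2: h1:16  h2:18  h3:2  h4:2  h5:0  h6:0 → peak 18
Job 6@3: h1:16  h2:16  h3:4  h4:2  h5:0  h6:0 → peak 16
Job 6@4: h1:16  h2:16  h3:2  h4:4  h5:0  h6:0 → peak 16
Job 6@5: h1:16  h2:16  h3:2  h4:2  h5:2  h6:0 → peak 16
Job 6@6: h1:16  h2:16  h3:2  h4:2  h5:0  h6:2 → peak 16
Best is Job 6@3, peak 16.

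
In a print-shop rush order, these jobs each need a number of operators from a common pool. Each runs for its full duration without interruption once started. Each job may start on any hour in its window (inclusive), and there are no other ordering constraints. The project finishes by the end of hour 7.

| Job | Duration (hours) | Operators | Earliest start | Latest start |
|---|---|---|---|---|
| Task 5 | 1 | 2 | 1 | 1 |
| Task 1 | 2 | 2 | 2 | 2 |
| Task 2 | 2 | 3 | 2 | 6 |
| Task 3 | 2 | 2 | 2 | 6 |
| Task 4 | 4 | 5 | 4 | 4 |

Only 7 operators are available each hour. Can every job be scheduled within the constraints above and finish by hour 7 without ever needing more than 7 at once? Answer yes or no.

Schedule Task 5@1, Task 1@2, Task 2@2, Task 3@2, Task 4@4: h1:2  h2:7  h3:7  h4:5  h5:5  h6:5  h7:5 — peak 7 ≤ 7.

yes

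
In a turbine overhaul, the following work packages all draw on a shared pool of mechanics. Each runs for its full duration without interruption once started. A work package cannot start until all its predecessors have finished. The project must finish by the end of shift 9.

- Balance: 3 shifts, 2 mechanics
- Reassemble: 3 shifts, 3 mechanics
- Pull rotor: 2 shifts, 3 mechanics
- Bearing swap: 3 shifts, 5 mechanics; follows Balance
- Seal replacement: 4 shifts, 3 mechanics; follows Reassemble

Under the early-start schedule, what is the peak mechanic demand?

8

Early-start schedule: Balance@1, Reassemble@1, Pull rotor@1, Bearing swap@4, Seal replacement@4.
Load per shift: shift 1: 8, shift 2: 8, shift 3: 5, shift 4: 8, shift 5: 8, shift 6: 8, shift 7: 3, shift 8: 0, shift 9: 0.
Peak is 8.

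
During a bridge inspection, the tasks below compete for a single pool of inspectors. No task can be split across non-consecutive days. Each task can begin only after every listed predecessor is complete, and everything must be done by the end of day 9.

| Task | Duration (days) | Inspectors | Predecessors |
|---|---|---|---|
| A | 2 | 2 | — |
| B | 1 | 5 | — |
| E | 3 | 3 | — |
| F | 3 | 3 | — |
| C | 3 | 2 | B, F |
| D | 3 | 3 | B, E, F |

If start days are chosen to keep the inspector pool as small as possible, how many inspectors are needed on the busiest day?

6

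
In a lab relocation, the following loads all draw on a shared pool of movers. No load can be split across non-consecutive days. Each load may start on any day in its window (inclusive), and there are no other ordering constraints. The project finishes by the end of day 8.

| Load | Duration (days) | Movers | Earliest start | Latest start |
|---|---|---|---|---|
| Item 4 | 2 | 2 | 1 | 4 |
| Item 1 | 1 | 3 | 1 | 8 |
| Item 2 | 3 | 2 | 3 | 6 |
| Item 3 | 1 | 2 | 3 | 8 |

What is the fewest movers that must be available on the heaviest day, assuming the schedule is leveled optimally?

Early-start (Item 4@1, Item 1@1, Item 2@3, Item 3@3) gives peak 5: d1:5  d2:2  d3:4  d4:2  d5:2  d6:0  d7:0  d8:0.
Shift Item 1→3, Item 2→4, Item 3→7.
Schedule Item 4@1, Item 1@3, Item 2@4, Item 3@7: d1:2  d2:2  d3:3  d4:2  d5:2  d6:2  d7:2  d8:0 — peak 3.

3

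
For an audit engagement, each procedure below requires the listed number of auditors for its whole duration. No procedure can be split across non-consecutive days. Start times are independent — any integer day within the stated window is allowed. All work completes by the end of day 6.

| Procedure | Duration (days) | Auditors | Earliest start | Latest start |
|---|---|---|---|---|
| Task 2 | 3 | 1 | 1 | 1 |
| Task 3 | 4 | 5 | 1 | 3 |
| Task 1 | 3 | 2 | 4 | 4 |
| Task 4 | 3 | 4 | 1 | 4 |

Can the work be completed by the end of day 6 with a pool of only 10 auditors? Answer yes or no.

yes

Schedule Task 2@1, Task 3@1, Task 1@4, Task 4@1: d1:10  d2:10  d3:10  d4:7  d5:2  d6:2 — peak 10 ≤ 10.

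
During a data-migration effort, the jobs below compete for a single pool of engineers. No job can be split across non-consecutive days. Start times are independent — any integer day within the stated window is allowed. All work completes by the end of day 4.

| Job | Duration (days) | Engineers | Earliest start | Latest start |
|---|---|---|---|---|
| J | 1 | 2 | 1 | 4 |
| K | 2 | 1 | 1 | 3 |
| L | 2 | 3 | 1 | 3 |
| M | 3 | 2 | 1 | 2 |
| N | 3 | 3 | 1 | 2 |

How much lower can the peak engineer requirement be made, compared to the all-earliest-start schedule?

Early-start peak: d1:11  d2:9  d3:5  d4:0 ⇒ 11.
Leveled (J@1, K@1, L@3, M@1, N@1): d1:8  d2:6  d3:8  d4:3 ⇒ 8.
Reduction 11 − 8 = 3.

3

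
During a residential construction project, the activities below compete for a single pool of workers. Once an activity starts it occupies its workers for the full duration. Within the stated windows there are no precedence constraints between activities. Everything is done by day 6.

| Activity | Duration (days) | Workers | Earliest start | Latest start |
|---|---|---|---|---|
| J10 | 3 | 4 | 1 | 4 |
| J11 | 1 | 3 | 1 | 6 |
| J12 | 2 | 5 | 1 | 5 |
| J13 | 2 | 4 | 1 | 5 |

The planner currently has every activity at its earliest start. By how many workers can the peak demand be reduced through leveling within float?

8

Early-start peak: d1:16  d2:13  d3:4  d4:0  d5:0  d6:0 ⇒ 16.
Leveled (J10@1, J11@1, J12@4, J13@2): d1:7  d2:8  d3:8  d4:5  d5:5  d6:0 ⇒ 8.
Reduction 16 − 8 = 8.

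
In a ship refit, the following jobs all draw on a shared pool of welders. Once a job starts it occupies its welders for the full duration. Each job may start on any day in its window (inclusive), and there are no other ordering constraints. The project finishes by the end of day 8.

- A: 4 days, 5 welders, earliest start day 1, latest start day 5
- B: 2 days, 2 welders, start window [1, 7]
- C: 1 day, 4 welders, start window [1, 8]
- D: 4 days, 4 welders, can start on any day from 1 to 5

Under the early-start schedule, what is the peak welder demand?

15

Early-start schedule: A@1, B@1, C@1, D@1.
Load per day: day 1: 15, day 2: 11, day 3: 9, day 4: 9, day 5: 0, day 6: 0, day 7: 0, day 8: 0.
Peak is 15.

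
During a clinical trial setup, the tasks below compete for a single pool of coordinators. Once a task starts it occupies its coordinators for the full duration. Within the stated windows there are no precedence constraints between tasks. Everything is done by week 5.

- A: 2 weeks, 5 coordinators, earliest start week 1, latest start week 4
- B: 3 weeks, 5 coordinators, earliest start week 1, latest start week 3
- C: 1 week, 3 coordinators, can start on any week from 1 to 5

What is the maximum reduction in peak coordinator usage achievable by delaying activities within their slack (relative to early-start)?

Early-start peak: w1:13  w2:10  w3:5  w4:0  w5:0 ⇒ 13.
Leveled (A@1, B@3, C@1): w1:8  w2:5  w3:5  w4:5  w5:5 ⇒ 8.
Reduction 13 − 8 = 5.

5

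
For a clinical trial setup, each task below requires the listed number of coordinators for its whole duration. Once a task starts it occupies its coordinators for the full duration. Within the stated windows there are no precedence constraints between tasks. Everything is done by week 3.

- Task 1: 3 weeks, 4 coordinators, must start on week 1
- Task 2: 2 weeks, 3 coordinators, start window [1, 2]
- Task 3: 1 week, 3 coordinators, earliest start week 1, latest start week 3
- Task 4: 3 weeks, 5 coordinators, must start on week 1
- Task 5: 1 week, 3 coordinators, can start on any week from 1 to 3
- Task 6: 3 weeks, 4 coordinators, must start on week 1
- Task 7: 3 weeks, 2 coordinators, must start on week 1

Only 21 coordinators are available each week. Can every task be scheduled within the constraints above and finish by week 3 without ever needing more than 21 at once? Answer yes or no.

Schedule Task 1@1, Task 2@1, Task 3@1, Task 4@1, Task 5@2, Task 6@1, Task 7@1: w1:21  w2:21  w3:15 — peak 21 ≤ 21.

yes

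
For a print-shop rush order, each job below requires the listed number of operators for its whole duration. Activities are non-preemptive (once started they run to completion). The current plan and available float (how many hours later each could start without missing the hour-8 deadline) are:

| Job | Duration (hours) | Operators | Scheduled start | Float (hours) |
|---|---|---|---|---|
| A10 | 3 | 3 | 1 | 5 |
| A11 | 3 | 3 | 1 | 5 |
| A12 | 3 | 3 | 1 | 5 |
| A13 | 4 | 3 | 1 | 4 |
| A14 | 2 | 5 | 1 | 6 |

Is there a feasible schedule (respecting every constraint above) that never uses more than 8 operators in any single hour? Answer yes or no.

yes

Schedule A10@1, A11@1, A12@4, A13@4, A14@7: h1:6  h2:6  h3:6  h4:6  h5:6  h6:6  h7:8  h8:5 — peak 8 ≤ 8.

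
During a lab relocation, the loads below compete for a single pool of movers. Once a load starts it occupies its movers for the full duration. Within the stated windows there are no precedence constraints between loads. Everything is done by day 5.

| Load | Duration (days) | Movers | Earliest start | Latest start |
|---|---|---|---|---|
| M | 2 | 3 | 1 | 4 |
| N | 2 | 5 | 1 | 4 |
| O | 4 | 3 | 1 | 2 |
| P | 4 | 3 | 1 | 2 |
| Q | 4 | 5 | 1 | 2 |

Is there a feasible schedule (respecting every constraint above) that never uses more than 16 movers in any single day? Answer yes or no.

Schedule M@1, N@3, O@1, P@1, Q@1: d1:14  d2:14  d3:16  d4:16  d5:0 — peak 16 ≤ 16.

yes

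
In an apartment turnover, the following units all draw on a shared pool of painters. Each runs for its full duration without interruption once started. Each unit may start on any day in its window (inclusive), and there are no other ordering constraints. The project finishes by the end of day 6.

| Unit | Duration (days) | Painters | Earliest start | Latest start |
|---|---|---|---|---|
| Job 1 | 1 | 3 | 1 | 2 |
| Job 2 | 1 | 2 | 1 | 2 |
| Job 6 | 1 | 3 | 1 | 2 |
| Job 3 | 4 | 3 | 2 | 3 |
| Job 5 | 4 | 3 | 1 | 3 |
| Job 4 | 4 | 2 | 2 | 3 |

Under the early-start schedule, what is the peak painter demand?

11

Early-start schedule: Job 1@1, Job 2@1, Job 6@1, Job 3@2, Job 5@1, Job 4@2.
Load per day: day 1: 11, day 2: 8, day 3: 8, day 4: 8, day 5: 5, day 6: 0.
Peak is 11.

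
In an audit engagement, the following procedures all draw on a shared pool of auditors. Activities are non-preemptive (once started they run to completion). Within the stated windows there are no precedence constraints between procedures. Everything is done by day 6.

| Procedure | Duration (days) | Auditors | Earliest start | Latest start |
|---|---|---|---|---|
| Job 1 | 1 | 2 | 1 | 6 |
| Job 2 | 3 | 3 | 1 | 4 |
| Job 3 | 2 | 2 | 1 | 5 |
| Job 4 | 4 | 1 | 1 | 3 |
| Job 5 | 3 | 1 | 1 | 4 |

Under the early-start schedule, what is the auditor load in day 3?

At early start, day 3 has: Job 2, Job 4, Job 5.
Demand: 3 + 1 + 1 = 5.

5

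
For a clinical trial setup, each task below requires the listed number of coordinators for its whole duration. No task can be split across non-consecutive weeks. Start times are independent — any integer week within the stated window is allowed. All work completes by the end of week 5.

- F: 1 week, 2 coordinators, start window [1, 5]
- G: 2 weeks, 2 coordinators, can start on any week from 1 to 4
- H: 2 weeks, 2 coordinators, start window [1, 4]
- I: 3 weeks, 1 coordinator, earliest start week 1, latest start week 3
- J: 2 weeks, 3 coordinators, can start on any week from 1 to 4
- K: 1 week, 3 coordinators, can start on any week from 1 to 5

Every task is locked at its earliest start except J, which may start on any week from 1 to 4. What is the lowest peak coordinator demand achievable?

10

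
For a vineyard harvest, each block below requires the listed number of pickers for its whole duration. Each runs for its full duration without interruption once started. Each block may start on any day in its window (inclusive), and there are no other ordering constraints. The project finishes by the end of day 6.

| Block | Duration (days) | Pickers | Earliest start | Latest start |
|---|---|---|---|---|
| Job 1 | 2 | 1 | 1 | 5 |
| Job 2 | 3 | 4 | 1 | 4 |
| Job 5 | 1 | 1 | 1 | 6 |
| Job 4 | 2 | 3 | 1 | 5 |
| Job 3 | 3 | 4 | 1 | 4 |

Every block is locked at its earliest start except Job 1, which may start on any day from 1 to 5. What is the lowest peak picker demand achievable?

12

Job 1@1: d1:13  d2:12  d3:8  d4:0  d5:0  d6:0 → peak 13
Job 1@2: d1:12  d2:12  d3:9  d4:0  d5:0  d6:0 → peak 12
Job 1@3: d1:12  d2:11  d3:9  d4:1  d5:0  d6:0 → peak 12
Job 1@4: d1:12  d2:11  d3:8  d4:1  d5:1  d6:0 → peak 12
Job 1@5: d1:12  d2:11  d3:8  d4:0  d5:1  d6:1 → peak 12
Best is Job 1@2, peak 12.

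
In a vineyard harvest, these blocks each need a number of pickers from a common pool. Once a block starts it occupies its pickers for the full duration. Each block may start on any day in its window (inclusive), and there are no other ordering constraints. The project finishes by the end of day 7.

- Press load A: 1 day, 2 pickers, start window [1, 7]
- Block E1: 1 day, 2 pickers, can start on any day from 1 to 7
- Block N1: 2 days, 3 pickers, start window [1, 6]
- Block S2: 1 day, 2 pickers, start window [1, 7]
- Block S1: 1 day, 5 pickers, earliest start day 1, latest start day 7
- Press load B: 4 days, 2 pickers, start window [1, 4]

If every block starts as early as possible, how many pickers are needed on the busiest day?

16

Early-start schedule: Press load A@1, Block E1@1, Block N1@1, Block S2@1, Block S1@1, Press load B@1.
Load per day: day 1: 16, day 2: 5, day 3: 2, day 4: 2, day 5: 0, day 6: 0, day 7: 0.
Peak is 16.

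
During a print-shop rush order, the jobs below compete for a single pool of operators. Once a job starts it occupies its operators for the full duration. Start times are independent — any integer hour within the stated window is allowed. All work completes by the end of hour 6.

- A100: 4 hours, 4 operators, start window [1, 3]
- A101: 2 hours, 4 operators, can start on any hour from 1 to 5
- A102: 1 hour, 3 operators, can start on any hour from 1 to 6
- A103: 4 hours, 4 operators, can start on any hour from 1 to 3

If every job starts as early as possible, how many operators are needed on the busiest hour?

15

Early-start schedule: A100@1, A101@1, A102@1, A103@1.
Load per hour: hour 1: 15, hour 2: 12, hour 3: 8, hour 4: 8, hour 5: 0, hour 6: 0.
Peak is 15.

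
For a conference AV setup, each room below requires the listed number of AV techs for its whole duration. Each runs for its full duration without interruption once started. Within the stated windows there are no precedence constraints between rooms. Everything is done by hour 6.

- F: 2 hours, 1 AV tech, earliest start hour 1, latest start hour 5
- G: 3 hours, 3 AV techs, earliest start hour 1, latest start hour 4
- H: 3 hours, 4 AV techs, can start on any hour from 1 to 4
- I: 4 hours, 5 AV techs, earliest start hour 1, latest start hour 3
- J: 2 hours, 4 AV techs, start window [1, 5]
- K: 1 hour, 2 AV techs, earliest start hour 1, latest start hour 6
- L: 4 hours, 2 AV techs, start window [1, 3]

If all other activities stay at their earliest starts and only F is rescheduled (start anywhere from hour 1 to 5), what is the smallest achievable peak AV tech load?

20

F@1: h1:21  h2:19  h3:14  h4:7  h5:0  h6:0 → peak 21
F@2: h1:20  h2:19  h3:15  h4:7  h5:0  h6:0 → peak 20
F@3: h1:20  h2:18  h3:15  h4:8  h5:0  h6:0 → peak 20
F@4: h1:20  h2:18  h3:14  h4:8  h5:1  h6:0 → peak 20
F@5: h1:20  h2:18  h3:14  h4:7  h5:1  h6:1 → peak 20
Best is F@2, peak 20.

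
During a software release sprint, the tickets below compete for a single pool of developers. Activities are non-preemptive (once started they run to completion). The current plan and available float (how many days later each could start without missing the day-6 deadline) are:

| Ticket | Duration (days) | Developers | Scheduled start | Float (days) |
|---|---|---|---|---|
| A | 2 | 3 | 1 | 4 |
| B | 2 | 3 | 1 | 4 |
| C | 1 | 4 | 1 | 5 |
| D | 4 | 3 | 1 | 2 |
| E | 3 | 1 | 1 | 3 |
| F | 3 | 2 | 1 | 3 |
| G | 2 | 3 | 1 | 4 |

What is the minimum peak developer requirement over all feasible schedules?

Early-start (A@1, B@1, C@1, D@1, E@1, F@1, G@1) gives peak 19: d1:19  d2:15  d3:6  d4:3  d5:0  d6:0.
Shift C→3, D→3, F→4, G→4.
Schedule A@1, B@1, C@3, D@3, E@1, F@4, G@4: d1:7  d2:7  d3:8  d4:8  d5:8  d6:5 — peak 8.
Total developer-days = 43 over 6 days ⇒ peak ≥ ⌈43/6⌉ = 8, so 8 is optimal.

8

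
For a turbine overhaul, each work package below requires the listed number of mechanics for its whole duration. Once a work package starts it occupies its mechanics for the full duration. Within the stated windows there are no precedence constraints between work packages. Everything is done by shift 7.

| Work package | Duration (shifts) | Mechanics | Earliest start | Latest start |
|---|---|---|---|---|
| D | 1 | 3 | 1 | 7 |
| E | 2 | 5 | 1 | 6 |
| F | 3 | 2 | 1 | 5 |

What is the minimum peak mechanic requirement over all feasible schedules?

5

Early-start (D@1, E@1, F@1) gives peak 10: s1:10  s2:7  s3:2  s4:0  s5:0  s6:0  s7:0.
Shift E→2, F→4.
Schedule D@1, E@2, F@4: s1:3  s2:5  s3:5  s4:2  s5:2  s6:2  s7:0 — peak 5.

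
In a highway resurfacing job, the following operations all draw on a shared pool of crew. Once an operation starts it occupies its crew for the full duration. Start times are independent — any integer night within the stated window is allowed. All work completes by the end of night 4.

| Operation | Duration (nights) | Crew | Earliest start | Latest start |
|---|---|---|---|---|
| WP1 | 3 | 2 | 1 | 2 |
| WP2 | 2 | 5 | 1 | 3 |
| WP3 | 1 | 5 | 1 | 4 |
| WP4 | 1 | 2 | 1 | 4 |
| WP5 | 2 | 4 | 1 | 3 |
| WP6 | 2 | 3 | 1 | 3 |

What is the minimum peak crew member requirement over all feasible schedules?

10

Early-start (WP1@1, WP2@1, WP3@1, WP4@1, WP5@1, WP6@1) gives peak 21: n1:21  n2:14  n3:2  n4:0.
Shift WP3→4, WP5→3, WP6→2.
Schedule WP1@1, WP2@1, WP3@4, WP4@1, WP5@3, WP6@2: n1:9  n2:10  n3:9  n4:9 — peak 10.
Total crew member-nights = 37 over 4 nights ⇒ peak ≥ ⌈37/4⌉ = 10, so 10 is optimal.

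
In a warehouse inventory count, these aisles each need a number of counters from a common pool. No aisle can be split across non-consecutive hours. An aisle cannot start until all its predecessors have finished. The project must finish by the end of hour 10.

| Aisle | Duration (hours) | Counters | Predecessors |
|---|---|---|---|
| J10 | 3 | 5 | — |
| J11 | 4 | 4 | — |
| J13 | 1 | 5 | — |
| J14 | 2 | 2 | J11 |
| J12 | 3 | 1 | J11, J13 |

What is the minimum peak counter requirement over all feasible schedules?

6

Early-start (J10@1, J11@1, J13@1, J14@5, J12@5) gives peak 14: h1:14  h2:9  h3:9  h4:4  h5:3  h6:3  h7:1  h8:0  h9:0  h10:0.
Shift J10→6, J13→5, J14→9, J12→6.
Schedule J10@6, J11@1, J13@5, J14@9, J12@6: h1:4  h2:4  h3:4  h4:4  h5:5  h6:6  h7:6  h8:6  h9:2  h10:2 — peak 6.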